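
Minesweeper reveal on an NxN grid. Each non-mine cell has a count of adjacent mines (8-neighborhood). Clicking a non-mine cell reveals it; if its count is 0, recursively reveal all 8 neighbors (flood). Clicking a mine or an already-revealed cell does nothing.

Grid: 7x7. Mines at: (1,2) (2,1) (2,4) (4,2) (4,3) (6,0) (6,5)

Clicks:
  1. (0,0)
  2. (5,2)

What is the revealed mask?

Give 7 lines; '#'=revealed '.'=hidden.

Click 1 (0,0) count=0: revealed 4 new [(0,0) (0,1) (1,0) (1,1)] -> total=4
Click 2 (5,2) count=2: revealed 1 new [(5,2)] -> total=5

Answer: ##.....
##.....
.......
.......
.......
..#....
.......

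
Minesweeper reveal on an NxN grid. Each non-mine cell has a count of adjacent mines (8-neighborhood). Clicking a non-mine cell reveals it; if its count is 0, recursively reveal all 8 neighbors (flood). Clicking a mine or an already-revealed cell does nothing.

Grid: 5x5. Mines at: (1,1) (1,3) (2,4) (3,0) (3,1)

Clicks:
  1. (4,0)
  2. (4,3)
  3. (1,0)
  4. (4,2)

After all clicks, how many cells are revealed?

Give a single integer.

Answer: 8

Derivation:
Click 1 (4,0) count=2: revealed 1 new [(4,0)] -> total=1
Click 2 (4,3) count=0: revealed 6 new [(3,2) (3,3) (3,4) (4,2) (4,3) (4,4)] -> total=7
Click 3 (1,0) count=1: revealed 1 new [(1,0)] -> total=8
Click 4 (4,2) count=1: revealed 0 new [(none)] -> total=8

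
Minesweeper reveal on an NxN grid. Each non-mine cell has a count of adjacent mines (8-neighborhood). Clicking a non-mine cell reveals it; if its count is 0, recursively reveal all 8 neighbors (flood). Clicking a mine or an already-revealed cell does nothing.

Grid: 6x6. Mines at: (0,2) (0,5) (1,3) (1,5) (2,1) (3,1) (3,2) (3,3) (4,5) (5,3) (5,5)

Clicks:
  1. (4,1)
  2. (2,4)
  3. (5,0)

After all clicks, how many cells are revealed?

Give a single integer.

Answer: 7

Derivation:
Click 1 (4,1) count=2: revealed 1 new [(4,1)] -> total=1
Click 2 (2,4) count=3: revealed 1 new [(2,4)] -> total=2
Click 3 (5,0) count=0: revealed 5 new [(4,0) (4,2) (5,0) (5,1) (5,2)] -> total=7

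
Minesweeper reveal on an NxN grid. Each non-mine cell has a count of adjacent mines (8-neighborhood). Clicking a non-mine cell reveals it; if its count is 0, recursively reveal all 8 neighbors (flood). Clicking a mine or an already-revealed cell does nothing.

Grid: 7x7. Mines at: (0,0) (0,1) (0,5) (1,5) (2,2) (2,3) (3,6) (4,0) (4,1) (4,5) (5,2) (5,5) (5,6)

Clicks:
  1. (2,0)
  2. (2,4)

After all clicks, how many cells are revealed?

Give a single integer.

Answer: 7

Derivation:
Click 1 (2,0) count=0: revealed 6 new [(1,0) (1,1) (2,0) (2,1) (3,0) (3,1)] -> total=6
Click 2 (2,4) count=2: revealed 1 new [(2,4)] -> total=7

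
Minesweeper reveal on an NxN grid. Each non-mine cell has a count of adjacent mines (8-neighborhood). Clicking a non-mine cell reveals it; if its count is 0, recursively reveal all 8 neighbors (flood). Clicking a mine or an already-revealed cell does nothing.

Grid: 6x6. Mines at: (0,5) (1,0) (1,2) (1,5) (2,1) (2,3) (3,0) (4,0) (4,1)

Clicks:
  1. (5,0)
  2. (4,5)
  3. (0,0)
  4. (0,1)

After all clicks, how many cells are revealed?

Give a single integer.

Answer: 17

Derivation:
Click 1 (5,0) count=2: revealed 1 new [(5,0)] -> total=1
Click 2 (4,5) count=0: revealed 14 new [(2,4) (2,5) (3,2) (3,3) (3,4) (3,5) (4,2) (4,3) (4,4) (4,5) (5,2) (5,3) (5,4) (5,5)] -> total=15
Click 3 (0,0) count=1: revealed 1 new [(0,0)] -> total=16
Click 4 (0,1) count=2: revealed 1 new [(0,1)] -> total=17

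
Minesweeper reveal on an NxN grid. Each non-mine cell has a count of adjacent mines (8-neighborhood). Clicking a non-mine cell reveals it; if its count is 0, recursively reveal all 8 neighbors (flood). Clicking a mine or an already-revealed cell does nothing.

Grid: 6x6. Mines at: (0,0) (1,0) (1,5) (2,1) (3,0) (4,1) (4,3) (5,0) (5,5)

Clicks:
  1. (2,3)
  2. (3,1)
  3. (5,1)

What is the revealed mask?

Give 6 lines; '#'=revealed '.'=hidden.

Click 1 (2,3) count=0: revealed 14 new [(0,1) (0,2) (0,3) (0,4) (1,1) (1,2) (1,3) (1,4) (2,2) (2,3) (2,4) (3,2) (3,3) (3,4)] -> total=14
Click 2 (3,1) count=3: revealed 1 new [(3,1)] -> total=15
Click 3 (5,1) count=2: revealed 1 new [(5,1)] -> total=16

Answer: .####.
.####.
..###.
.####.
......
.#....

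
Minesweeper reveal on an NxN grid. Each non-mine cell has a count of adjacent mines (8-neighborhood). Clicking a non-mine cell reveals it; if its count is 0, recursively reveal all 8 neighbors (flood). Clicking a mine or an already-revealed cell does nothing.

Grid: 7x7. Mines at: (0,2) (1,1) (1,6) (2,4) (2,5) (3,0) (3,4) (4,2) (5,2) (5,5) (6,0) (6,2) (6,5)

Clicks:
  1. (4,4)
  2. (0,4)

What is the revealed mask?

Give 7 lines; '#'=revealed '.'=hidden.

Answer: ...###.
...###.
.......
.......
....#..
.......
.......

Derivation:
Click 1 (4,4) count=2: revealed 1 new [(4,4)] -> total=1
Click 2 (0,4) count=0: revealed 6 new [(0,3) (0,4) (0,5) (1,3) (1,4) (1,5)] -> total=7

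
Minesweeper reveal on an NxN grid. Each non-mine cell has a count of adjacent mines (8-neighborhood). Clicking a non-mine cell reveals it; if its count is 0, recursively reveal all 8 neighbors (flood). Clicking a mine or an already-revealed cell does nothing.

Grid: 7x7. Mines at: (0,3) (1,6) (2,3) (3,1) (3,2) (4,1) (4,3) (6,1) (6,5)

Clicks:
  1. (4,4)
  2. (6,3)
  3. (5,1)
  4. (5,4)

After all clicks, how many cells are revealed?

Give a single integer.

Answer: 8

Derivation:
Click 1 (4,4) count=1: revealed 1 new [(4,4)] -> total=1
Click 2 (6,3) count=0: revealed 6 new [(5,2) (5,3) (5,4) (6,2) (6,3) (6,4)] -> total=7
Click 3 (5,1) count=2: revealed 1 new [(5,1)] -> total=8
Click 4 (5,4) count=2: revealed 0 new [(none)] -> total=8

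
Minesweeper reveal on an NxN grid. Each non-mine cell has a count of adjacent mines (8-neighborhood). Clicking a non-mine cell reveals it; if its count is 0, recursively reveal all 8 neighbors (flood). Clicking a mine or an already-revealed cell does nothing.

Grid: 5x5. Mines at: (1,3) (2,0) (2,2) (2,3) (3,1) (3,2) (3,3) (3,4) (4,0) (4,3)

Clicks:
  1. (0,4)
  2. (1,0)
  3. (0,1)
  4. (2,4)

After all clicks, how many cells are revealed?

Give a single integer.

Answer: 8

Derivation:
Click 1 (0,4) count=1: revealed 1 new [(0,4)] -> total=1
Click 2 (1,0) count=1: revealed 1 new [(1,0)] -> total=2
Click 3 (0,1) count=0: revealed 5 new [(0,0) (0,1) (0,2) (1,1) (1,2)] -> total=7
Click 4 (2,4) count=4: revealed 1 new [(2,4)] -> total=8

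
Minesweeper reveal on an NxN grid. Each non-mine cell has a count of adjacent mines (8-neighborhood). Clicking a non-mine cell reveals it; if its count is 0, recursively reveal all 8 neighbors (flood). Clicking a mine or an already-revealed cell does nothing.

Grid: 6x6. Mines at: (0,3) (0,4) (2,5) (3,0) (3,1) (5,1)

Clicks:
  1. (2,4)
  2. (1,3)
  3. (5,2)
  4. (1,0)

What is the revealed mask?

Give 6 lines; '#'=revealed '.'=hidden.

Click 1 (2,4) count=1: revealed 1 new [(2,4)] -> total=1
Click 2 (1,3) count=2: revealed 1 new [(1,3)] -> total=2
Click 3 (5,2) count=1: revealed 1 new [(5,2)] -> total=3
Click 4 (1,0) count=0: revealed 9 new [(0,0) (0,1) (0,2) (1,0) (1,1) (1,2) (2,0) (2,1) (2,2)] -> total=12

Answer: ###...
####..
###.#.
......
......
..#...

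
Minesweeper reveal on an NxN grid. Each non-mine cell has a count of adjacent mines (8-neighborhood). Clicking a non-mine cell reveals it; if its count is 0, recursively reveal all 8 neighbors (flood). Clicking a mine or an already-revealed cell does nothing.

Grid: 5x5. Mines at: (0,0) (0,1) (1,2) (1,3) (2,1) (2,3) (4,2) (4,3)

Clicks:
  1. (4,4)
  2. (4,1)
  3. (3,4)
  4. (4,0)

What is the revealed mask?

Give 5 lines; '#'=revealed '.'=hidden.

Click 1 (4,4) count=1: revealed 1 new [(4,4)] -> total=1
Click 2 (4,1) count=1: revealed 1 new [(4,1)] -> total=2
Click 3 (3,4) count=2: revealed 1 new [(3,4)] -> total=3
Click 4 (4,0) count=0: revealed 3 new [(3,0) (3,1) (4,0)] -> total=6

Answer: .....
.....
.....
##..#
##..#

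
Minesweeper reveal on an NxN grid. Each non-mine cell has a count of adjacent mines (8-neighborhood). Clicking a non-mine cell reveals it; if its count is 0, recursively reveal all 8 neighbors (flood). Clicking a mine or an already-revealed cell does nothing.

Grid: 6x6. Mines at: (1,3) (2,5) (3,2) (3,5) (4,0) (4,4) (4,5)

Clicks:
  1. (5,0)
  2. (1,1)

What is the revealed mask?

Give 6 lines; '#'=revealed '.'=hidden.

Click 1 (5,0) count=1: revealed 1 new [(5,0)] -> total=1
Click 2 (1,1) count=0: revealed 11 new [(0,0) (0,1) (0,2) (1,0) (1,1) (1,2) (2,0) (2,1) (2,2) (3,0) (3,1)] -> total=12

Answer: ###...
###...
###...
##....
......
#.....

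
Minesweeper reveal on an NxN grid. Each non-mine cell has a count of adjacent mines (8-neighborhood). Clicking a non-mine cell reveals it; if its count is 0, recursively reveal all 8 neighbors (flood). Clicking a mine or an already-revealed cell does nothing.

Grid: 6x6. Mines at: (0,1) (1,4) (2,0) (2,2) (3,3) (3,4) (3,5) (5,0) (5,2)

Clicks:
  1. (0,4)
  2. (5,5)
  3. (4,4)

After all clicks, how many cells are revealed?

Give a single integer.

Click 1 (0,4) count=1: revealed 1 new [(0,4)] -> total=1
Click 2 (5,5) count=0: revealed 6 new [(4,3) (4,4) (4,5) (5,3) (5,4) (5,5)] -> total=7
Click 3 (4,4) count=3: revealed 0 new [(none)] -> total=7

Answer: 7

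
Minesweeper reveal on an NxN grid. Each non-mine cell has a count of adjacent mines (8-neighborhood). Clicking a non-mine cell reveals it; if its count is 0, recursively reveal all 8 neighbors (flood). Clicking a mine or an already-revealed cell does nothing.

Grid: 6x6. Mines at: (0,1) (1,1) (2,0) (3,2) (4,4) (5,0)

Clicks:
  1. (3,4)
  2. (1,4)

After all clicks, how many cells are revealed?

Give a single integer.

Click 1 (3,4) count=1: revealed 1 new [(3,4)] -> total=1
Click 2 (1,4) count=0: revealed 14 new [(0,2) (0,3) (0,4) (0,5) (1,2) (1,3) (1,4) (1,5) (2,2) (2,3) (2,4) (2,5) (3,3) (3,5)] -> total=15

Answer: 15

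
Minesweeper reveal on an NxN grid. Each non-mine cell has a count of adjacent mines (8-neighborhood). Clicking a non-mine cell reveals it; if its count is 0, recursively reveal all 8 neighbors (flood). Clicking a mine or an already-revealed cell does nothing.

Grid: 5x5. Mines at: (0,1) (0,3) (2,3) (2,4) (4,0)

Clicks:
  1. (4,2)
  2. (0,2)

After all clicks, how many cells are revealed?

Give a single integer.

Click 1 (4,2) count=0: revealed 8 new [(3,1) (3,2) (3,3) (3,4) (4,1) (4,2) (4,3) (4,4)] -> total=8
Click 2 (0,2) count=2: revealed 1 new [(0,2)] -> total=9

Answer: 9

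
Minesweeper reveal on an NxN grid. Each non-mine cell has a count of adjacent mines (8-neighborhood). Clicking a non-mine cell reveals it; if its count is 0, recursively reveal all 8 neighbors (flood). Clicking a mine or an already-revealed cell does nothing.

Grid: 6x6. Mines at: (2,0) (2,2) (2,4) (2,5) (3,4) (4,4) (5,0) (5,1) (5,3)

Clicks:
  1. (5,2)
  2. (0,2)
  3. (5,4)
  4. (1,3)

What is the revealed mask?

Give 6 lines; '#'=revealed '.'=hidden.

Click 1 (5,2) count=2: revealed 1 new [(5,2)] -> total=1
Click 2 (0,2) count=0: revealed 12 new [(0,0) (0,1) (0,2) (0,3) (0,4) (0,5) (1,0) (1,1) (1,2) (1,3) (1,4) (1,5)] -> total=13
Click 3 (5,4) count=2: revealed 1 new [(5,4)] -> total=14
Click 4 (1,3) count=2: revealed 0 new [(none)] -> total=14

Answer: ######
######
......
......
......
..#.#.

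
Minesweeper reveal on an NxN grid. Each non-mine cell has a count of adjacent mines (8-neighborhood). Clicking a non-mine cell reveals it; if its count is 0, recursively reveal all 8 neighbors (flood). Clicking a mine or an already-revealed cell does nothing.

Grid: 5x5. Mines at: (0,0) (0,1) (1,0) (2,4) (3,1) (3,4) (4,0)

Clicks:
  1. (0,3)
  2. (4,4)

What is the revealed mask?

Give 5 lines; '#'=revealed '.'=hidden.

Answer: ..###
..###
.....
.....
....#

Derivation:
Click 1 (0,3) count=0: revealed 6 new [(0,2) (0,3) (0,4) (1,2) (1,3) (1,4)] -> total=6
Click 2 (4,4) count=1: revealed 1 new [(4,4)] -> total=7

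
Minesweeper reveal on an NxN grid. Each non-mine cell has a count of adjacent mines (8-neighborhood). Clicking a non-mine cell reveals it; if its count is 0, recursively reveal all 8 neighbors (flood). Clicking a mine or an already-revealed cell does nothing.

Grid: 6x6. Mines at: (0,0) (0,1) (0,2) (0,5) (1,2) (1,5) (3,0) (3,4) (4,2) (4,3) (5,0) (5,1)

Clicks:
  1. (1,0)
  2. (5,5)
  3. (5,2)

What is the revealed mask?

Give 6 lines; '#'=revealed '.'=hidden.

Click 1 (1,0) count=2: revealed 1 new [(1,0)] -> total=1
Click 2 (5,5) count=0: revealed 4 new [(4,4) (4,5) (5,4) (5,5)] -> total=5
Click 3 (5,2) count=3: revealed 1 new [(5,2)] -> total=6

Answer: ......
#.....
......
......
....##
..#.##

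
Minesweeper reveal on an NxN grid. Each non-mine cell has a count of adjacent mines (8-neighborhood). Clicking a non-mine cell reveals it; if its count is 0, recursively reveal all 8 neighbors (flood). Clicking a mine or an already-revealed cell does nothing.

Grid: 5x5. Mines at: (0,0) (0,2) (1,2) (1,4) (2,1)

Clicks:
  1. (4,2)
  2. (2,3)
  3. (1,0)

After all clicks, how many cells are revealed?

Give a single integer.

Answer: 14

Derivation:
Click 1 (4,2) count=0: revealed 13 new [(2,2) (2,3) (2,4) (3,0) (3,1) (3,2) (3,3) (3,4) (4,0) (4,1) (4,2) (4,3) (4,4)] -> total=13
Click 2 (2,3) count=2: revealed 0 new [(none)] -> total=13
Click 3 (1,0) count=2: revealed 1 new [(1,0)] -> total=14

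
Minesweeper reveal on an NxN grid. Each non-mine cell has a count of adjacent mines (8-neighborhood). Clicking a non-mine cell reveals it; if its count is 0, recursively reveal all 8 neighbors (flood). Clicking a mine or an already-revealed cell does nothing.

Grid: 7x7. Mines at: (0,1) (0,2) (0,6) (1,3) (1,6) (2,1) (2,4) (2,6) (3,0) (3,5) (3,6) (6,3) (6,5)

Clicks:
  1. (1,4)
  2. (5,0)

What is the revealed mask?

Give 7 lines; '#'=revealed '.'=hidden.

Answer: .......
....#..
.......
.####..
#####..
#####..
###....

Derivation:
Click 1 (1,4) count=2: revealed 1 new [(1,4)] -> total=1
Click 2 (5,0) count=0: revealed 17 new [(3,1) (3,2) (3,3) (3,4) (4,0) (4,1) (4,2) (4,3) (4,4) (5,0) (5,1) (5,2) (5,3) (5,4) (6,0) (6,1) (6,2)] -> total=18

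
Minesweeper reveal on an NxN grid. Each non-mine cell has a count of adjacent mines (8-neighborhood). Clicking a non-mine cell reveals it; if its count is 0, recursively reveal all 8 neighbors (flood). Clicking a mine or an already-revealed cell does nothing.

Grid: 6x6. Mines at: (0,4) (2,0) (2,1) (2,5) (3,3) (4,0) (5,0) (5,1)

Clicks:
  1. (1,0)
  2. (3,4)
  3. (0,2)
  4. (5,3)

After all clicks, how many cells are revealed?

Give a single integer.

Answer: 18

Derivation:
Click 1 (1,0) count=2: revealed 1 new [(1,0)] -> total=1
Click 2 (3,4) count=2: revealed 1 new [(3,4)] -> total=2
Click 3 (0,2) count=0: revealed 7 new [(0,0) (0,1) (0,2) (0,3) (1,1) (1,2) (1,3)] -> total=9
Click 4 (5,3) count=0: revealed 9 new [(3,5) (4,2) (4,3) (4,4) (4,5) (5,2) (5,3) (5,4) (5,5)] -> total=18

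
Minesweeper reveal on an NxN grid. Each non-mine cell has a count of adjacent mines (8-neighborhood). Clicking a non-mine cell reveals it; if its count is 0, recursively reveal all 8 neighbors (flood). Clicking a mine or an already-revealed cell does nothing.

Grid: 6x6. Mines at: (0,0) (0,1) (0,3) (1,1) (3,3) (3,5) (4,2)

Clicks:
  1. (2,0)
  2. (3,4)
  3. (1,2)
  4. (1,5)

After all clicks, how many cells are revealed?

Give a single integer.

Click 1 (2,0) count=1: revealed 1 new [(2,0)] -> total=1
Click 2 (3,4) count=2: revealed 1 new [(3,4)] -> total=2
Click 3 (1,2) count=3: revealed 1 new [(1,2)] -> total=3
Click 4 (1,5) count=0: revealed 6 new [(0,4) (0,5) (1,4) (1,5) (2,4) (2,5)] -> total=9

Answer: 9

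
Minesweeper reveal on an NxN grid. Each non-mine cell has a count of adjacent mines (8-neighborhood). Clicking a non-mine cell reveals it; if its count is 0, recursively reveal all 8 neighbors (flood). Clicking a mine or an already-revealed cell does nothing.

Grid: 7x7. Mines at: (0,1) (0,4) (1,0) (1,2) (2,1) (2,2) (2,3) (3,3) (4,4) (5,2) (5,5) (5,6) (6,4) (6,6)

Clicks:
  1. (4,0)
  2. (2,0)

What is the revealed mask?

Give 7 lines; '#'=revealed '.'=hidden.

Click 1 (4,0) count=0: revealed 8 new [(3,0) (3,1) (4,0) (4,1) (5,0) (5,1) (6,0) (6,1)] -> total=8
Click 2 (2,0) count=2: revealed 1 new [(2,0)] -> total=9

Answer: .......
.......
#......
##.....
##.....
##.....
##.....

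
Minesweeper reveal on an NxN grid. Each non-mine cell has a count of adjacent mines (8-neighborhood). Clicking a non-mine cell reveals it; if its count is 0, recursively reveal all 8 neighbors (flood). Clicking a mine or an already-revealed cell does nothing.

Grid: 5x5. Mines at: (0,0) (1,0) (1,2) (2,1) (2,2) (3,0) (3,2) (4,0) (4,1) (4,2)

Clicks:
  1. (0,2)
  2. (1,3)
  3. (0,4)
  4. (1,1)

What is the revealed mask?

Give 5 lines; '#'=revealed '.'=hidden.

Click 1 (0,2) count=1: revealed 1 new [(0,2)] -> total=1
Click 2 (1,3) count=2: revealed 1 new [(1,3)] -> total=2
Click 3 (0,4) count=0: revealed 9 new [(0,3) (0,4) (1,4) (2,3) (2,4) (3,3) (3,4) (4,3) (4,4)] -> total=11
Click 4 (1,1) count=5: revealed 1 new [(1,1)] -> total=12

Answer: ..###
.#.##
...##
...##
...##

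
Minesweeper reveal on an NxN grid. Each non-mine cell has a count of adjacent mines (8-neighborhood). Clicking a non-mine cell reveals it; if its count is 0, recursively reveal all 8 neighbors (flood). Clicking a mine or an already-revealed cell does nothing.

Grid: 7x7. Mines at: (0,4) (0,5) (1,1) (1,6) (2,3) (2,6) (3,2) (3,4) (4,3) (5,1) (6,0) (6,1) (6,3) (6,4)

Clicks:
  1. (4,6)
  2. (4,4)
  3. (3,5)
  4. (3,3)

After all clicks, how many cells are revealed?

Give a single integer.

Answer: 10

Derivation:
Click 1 (4,6) count=0: revealed 8 new [(3,5) (3,6) (4,5) (4,6) (5,5) (5,6) (6,5) (6,6)] -> total=8
Click 2 (4,4) count=2: revealed 1 new [(4,4)] -> total=9
Click 3 (3,5) count=2: revealed 0 new [(none)] -> total=9
Click 4 (3,3) count=4: revealed 1 new [(3,3)] -> total=10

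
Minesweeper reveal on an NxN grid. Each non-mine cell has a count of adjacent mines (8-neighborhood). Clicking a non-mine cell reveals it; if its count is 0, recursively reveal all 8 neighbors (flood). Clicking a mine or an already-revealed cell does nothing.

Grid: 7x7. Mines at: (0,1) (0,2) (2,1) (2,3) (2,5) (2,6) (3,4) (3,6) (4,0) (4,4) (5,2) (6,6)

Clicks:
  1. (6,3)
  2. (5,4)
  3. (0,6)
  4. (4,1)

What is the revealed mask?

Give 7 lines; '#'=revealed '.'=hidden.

Answer: ...####
...####
.......
.......
.#.....
....#..
...#...

Derivation:
Click 1 (6,3) count=1: revealed 1 new [(6,3)] -> total=1
Click 2 (5,4) count=1: revealed 1 new [(5,4)] -> total=2
Click 3 (0,6) count=0: revealed 8 new [(0,3) (0,4) (0,5) (0,6) (1,3) (1,4) (1,5) (1,6)] -> total=10
Click 4 (4,1) count=2: revealed 1 new [(4,1)] -> total=11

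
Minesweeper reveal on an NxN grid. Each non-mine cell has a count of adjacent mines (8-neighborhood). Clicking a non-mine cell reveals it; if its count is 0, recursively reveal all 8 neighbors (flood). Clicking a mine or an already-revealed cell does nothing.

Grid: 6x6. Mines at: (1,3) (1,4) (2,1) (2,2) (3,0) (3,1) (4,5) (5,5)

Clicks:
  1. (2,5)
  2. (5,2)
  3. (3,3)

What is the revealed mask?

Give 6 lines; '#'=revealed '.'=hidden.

Answer: ......
......
.....#
..###.
#####.
#####.

Derivation:
Click 1 (2,5) count=1: revealed 1 new [(2,5)] -> total=1
Click 2 (5,2) count=0: revealed 13 new [(3,2) (3,3) (3,4) (4,0) (4,1) (4,2) (4,3) (4,4) (5,0) (5,1) (5,2) (5,3) (5,4)] -> total=14
Click 3 (3,3) count=1: revealed 0 new [(none)] -> total=14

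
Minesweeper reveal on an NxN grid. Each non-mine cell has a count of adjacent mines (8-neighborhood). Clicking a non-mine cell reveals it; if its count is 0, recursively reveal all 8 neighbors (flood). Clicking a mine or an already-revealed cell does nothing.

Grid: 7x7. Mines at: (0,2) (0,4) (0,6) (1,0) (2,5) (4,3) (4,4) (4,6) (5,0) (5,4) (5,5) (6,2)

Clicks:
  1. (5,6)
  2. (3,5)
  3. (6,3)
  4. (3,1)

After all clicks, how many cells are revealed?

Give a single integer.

Answer: 20

Derivation:
Click 1 (5,6) count=2: revealed 1 new [(5,6)] -> total=1
Click 2 (3,5) count=3: revealed 1 new [(3,5)] -> total=2
Click 3 (6,3) count=2: revealed 1 new [(6,3)] -> total=3
Click 4 (3,1) count=0: revealed 17 new [(1,1) (1,2) (1,3) (1,4) (2,0) (2,1) (2,2) (2,3) (2,4) (3,0) (3,1) (3,2) (3,3) (3,4) (4,0) (4,1) (4,2)] -> total=20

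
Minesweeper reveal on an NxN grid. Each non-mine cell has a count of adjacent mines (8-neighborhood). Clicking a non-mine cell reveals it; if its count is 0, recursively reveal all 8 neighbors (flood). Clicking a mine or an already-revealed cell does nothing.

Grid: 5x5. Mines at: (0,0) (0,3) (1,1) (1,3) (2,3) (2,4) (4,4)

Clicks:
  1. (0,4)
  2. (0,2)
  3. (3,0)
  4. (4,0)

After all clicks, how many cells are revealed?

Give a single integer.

Answer: 13

Derivation:
Click 1 (0,4) count=2: revealed 1 new [(0,4)] -> total=1
Click 2 (0,2) count=3: revealed 1 new [(0,2)] -> total=2
Click 3 (3,0) count=0: revealed 11 new [(2,0) (2,1) (2,2) (3,0) (3,1) (3,2) (3,3) (4,0) (4,1) (4,2) (4,3)] -> total=13
Click 4 (4,0) count=0: revealed 0 new [(none)] -> total=13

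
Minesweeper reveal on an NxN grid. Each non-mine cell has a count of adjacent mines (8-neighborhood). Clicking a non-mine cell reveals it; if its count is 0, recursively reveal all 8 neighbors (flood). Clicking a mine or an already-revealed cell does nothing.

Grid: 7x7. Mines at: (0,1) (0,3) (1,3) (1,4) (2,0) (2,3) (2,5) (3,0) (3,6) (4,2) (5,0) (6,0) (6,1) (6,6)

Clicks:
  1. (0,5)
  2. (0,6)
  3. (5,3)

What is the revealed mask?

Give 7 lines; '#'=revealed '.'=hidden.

Answer: .....##
.....##
.......
.......
.......
...#...
.......

Derivation:
Click 1 (0,5) count=1: revealed 1 new [(0,5)] -> total=1
Click 2 (0,6) count=0: revealed 3 new [(0,6) (1,5) (1,6)] -> total=4
Click 3 (5,3) count=1: revealed 1 new [(5,3)] -> total=5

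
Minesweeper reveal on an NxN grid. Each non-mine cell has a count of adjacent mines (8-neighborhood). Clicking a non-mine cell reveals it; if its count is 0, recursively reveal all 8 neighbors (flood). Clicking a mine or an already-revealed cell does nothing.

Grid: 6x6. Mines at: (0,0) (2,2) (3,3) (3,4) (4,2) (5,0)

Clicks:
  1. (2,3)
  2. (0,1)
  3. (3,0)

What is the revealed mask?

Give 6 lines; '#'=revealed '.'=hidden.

Click 1 (2,3) count=3: revealed 1 new [(2,3)] -> total=1
Click 2 (0,1) count=1: revealed 1 new [(0,1)] -> total=2
Click 3 (3,0) count=0: revealed 8 new [(1,0) (1,1) (2,0) (2,1) (3,0) (3,1) (4,0) (4,1)] -> total=10

Answer: .#....
##....
##.#..
##....
##....
......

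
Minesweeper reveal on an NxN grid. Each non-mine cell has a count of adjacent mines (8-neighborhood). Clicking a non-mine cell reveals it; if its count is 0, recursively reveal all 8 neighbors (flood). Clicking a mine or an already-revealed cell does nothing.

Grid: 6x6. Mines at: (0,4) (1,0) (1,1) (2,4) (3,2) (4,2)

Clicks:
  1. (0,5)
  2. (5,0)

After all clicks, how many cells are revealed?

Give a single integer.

Answer: 9

Derivation:
Click 1 (0,5) count=1: revealed 1 new [(0,5)] -> total=1
Click 2 (5,0) count=0: revealed 8 new [(2,0) (2,1) (3,0) (3,1) (4,0) (4,1) (5,0) (5,1)] -> total=9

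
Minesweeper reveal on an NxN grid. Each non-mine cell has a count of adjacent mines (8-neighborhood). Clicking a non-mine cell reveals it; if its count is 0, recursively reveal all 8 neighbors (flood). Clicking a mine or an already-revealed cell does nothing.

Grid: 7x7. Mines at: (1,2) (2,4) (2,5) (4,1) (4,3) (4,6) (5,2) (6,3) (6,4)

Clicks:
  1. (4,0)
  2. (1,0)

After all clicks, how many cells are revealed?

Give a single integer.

Click 1 (4,0) count=1: revealed 1 new [(4,0)] -> total=1
Click 2 (1,0) count=0: revealed 8 new [(0,0) (0,1) (1,0) (1,1) (2,0) (2,1) (3,0) (3,1)] -> total=9

Answer: 9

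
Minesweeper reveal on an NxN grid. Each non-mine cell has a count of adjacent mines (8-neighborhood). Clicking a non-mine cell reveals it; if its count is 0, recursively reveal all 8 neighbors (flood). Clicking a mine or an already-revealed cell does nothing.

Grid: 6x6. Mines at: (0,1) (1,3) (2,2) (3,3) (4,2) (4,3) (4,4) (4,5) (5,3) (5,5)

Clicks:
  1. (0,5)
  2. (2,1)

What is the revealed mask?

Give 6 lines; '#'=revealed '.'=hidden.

Click 1 (0,5) count=0: revealed 8 new [(0,4) (0,5) (1,4) (1,5) (2,4) (2,5) (3,4) (3,5)] -> total=8
Click 2 (2,1) count=1: revealed 1 new [(2,1)] -> total=9

Answer: ....##
....##
.#..##
....##
......
......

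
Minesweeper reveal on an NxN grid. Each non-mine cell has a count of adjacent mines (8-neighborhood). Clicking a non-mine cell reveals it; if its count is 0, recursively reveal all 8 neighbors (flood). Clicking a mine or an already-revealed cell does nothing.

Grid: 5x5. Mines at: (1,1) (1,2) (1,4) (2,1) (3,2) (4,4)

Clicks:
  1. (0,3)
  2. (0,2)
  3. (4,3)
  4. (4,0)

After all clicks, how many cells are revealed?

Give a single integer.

Click 1 (0,3) count=2: revealed 1 new [(0,3)] -> total=1
Click 2 (0,2) count=2: revealed 1 new [(0,2)] -> total=2
Click 3 (4,3) count=2: revealed 1 new [(4,3)] -> total=3
Click 4 (4,0) count=0: revealed 4 new [(3,0) (3,1) (4,0) (4,1)] -> total=7

Answer: 7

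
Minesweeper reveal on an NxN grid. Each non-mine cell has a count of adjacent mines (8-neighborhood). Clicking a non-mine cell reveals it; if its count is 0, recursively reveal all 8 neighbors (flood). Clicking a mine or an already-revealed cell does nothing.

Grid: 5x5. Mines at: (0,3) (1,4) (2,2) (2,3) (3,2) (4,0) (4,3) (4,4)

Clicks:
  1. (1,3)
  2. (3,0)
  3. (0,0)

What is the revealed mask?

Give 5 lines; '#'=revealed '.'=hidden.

Click 1 (1,3) count=4: revealed 1 new [(1,3)] -> total=1
Click 2 (3,0) count=1: revealed 1 new [(3,0)] -> total=2
Click 3 (0,0) count=0: revealed 9 new [(0,0) (0,1) (0,2) (1,0) (1,1) (1,2) (2,0) (2,1) (3,1)] -> total=11

Answer: ###..
####.
##...
##...
.....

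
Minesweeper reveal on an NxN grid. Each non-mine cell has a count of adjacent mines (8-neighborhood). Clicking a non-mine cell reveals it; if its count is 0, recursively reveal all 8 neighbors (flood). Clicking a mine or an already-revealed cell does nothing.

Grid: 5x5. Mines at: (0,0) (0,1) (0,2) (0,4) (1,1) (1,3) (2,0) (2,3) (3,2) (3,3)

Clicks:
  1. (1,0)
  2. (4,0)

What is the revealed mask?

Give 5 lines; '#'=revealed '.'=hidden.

Answer: .....
#....
.....
##...
##...

Derivation:
Click 1 (1,0) count=4: revealed 1 new [(1,0)] -> total=1
Click 2 (4,0) count=0: revealed 4 new [(3,0) (3,1) (4,0) (4,1)] -> total=5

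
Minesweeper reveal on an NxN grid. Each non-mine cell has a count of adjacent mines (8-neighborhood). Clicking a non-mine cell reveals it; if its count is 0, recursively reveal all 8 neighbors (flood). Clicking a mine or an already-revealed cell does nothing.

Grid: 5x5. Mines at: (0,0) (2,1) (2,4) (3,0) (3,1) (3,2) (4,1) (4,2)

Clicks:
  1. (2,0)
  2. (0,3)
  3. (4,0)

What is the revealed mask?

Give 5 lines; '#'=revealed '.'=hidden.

Click 1 (2,0) count=3: revealed 1 new [(2,0)] -> total=1
Click 2 (0,3) count=0: revealed 8 new [(0,1) (0,2) (0,3) (0,4) (1,1) (1,2) (1,3) (1,4)] -> total=9
Click 3 (4,0) count=3: revealed 1 new [(4,0)] -> total=10

Answer: .####
.####
#....
.....
#....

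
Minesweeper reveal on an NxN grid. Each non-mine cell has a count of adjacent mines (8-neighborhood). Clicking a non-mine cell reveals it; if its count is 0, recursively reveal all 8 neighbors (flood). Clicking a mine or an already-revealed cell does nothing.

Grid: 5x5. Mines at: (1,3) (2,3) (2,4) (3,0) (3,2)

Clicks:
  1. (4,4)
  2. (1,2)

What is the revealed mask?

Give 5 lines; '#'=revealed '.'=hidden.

Answer: .....
..#..
.....
...##
...##

Derivation:
Click 1 (4,4) count=0: revealed 4 new [(3,3) (3,4) (4,3) (4,4)] -> total=4
Click 2 (1,2) count=2: revealed 1 new [(1,2)] -> total=5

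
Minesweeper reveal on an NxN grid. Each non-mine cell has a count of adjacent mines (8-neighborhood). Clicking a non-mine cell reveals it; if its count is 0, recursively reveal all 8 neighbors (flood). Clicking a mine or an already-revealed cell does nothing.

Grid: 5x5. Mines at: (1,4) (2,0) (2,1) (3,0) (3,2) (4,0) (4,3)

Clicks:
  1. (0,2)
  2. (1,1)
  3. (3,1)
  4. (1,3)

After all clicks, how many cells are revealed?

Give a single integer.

Answer: 9

Derivation:
Click 1 (0,2) count=0: revealed 8 new [(0,0) (0,1) (0,2) (0,3) (1,0) (1,1) (1,2) (1,3)] -> total=8
Click 2 (1,1) count=2: revealed 0 new [(none)] -> total=8
Click 3 (3,1) count=5: revealed 1 new [(3,1)] -> total=9
Click 4 (1,3) count=1: revealed 0 new [(none)] -> total=9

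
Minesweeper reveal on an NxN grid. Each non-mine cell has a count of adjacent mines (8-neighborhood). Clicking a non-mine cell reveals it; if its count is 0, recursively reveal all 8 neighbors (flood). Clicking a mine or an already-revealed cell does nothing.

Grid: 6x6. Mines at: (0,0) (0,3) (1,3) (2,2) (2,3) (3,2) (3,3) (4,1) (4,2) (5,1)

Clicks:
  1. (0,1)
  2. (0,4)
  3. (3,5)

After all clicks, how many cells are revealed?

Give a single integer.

Click 1 (0,1) count=1: revealed 1 new [(0,1)] -> total=1
Click 2 (0,4) count=2: revealed 1 new [(0,4)] -> total=2
Click 3 (3,5) count=0: revealed 13 new [(0,5) (1,4) (1,5) (2,4) (2,5) (3,4) (3,5) (4,3) (4,4) (4,5) (5,3) (5,4) (5,5)] -> total=15

Answer: 15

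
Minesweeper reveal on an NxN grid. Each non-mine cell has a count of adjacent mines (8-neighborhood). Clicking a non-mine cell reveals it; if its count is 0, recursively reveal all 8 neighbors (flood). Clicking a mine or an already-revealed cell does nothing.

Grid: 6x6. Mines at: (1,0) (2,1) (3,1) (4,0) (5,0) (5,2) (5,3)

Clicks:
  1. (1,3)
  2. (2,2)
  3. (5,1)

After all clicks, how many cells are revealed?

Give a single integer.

Click 1 (1,3) count=0: revealed 24 new [(0,1) (0,2) (0,3) (0,4) (0,5) (1,1) (1,2) (1,3) (1,4) (1,5) (2,2) (2,3) (2,4) (2,5) (3,2) (3,3) (3,4) (3,5) (4,2) (4,3) (4,4) (4,5) (5,4) (5,5)] -> total=24
Click 2 (2,2) count=2: revealed 0 new [(none)] -> total=24
Click 3 (5,1) count=3: revealed 1 new [(5,1)] -> total=25

Answer: 25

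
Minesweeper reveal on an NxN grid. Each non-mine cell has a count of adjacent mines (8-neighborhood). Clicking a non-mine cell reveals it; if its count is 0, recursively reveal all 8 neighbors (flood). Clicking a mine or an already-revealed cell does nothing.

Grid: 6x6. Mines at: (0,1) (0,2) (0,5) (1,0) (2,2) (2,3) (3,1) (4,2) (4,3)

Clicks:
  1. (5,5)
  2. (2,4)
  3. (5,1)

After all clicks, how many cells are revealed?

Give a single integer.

Answer: 11

Derivation:
Click 1 (5,5) count=0: revealed 10 new [(1,4) (1,5) (2,4) (2,5) (3,4) (3,5) (4,4) (4,5) (5,4) (5,5)] -> total=10
Click 2 (2,4) count=1: revealed 0 new [(none)] -> total=10
Click 3 (5,1) count=1: revealed 1 new [(5,1)] -> total=11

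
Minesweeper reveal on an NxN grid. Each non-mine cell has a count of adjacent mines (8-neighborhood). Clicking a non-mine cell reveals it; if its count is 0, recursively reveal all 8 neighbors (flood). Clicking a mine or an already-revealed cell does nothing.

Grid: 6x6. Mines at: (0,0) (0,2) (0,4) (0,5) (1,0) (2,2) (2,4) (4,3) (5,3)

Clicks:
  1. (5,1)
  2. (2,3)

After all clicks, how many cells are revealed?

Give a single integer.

Answer: 12

Derivation:
Click 1 (5,1) count=0: revealed 11 new [(2,0) (2,1) (3,0) (3,1) (3,2) (4,0) (4,1) (4,2) (5,0) (5,1) (5,2)] -> total=11
Click 2 (2,3) count=2: revealed 1 new [(2,3)] -> total=12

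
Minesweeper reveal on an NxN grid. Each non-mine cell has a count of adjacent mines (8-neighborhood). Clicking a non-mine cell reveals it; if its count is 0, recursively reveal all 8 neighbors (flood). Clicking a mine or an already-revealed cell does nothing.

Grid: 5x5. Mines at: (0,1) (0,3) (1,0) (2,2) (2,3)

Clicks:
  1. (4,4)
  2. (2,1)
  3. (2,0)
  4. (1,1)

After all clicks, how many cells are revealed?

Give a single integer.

Click 1 (4,4) count=0: revealed 12 new [(2,0) (2,1) (3,0) (3,1) (3,2) (3,3) (3,4) (4,0) (4,1) (4,2) (4,3) (4,4)] -> total=12
Click 2 (2,1) count=2: revealed 0 new [(none)] -> total=12
Click 3 (2,0) count=1: revealed 0 new [(none)] -> total=12
Click 4 (1,1) count=3: revealed 1 new [(1,1)] -> total=13

Answer: 13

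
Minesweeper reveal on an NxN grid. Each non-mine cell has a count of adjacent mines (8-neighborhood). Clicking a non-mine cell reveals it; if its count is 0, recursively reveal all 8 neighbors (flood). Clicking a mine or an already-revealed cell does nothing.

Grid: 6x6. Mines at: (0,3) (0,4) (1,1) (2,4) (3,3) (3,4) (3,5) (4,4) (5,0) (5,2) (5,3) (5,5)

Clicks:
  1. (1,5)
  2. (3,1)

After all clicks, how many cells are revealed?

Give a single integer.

Click 1 (1,5) count=2: revealed 1 new [(1,5)] -> total=1
Click 2 (3,1) count=0: revealed 9 new [(2,0) (2,1) (2,2) (3,0) (3,1) (3,2) (4,0) (4,1) (4,2)] -> total=10

Answer: 10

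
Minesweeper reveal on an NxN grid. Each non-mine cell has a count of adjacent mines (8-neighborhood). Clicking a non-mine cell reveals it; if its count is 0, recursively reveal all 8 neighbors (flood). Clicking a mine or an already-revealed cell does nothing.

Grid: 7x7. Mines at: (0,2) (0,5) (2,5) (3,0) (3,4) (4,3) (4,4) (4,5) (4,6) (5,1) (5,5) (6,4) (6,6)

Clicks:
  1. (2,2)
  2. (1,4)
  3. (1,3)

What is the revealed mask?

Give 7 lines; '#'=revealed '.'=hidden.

Click 1 (2,2) count=0: revealed 9 new [(1,1) (1,2) (1,3) (2,1) (2,2) (2,3) (3,1) (3,2) (3,3)] -> total=9
Click 2 (1,4) count=2: revealed 1 new [(1,4)] -> total=10
Click 3 (1,3) count=1: revealed 0 new [(none)] -> total=10

Answer: .......
.####..
.###...
.###...
.......
.......
.......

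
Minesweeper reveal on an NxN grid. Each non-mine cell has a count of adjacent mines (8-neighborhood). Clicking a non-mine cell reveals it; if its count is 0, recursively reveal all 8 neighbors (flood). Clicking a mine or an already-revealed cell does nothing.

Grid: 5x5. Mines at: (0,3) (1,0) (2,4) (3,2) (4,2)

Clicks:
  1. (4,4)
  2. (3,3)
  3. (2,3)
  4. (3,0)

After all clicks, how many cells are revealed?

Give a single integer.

Answer: 11

Derivation:
Click 1 (4,4) count=0: revealed 4 new [(3,3) (3,4) (4,3) (4,4)] -> total=4
Click 2 (3,3) count=3: revealed 0 new [(none)] -> total=4
Click 3 (2,3) count=2: revealed 1 new [(2,3)] -> total=5
Click 4 (3,0) count=0: revealed 6 new [(2,0) (2,1) (3,0) (3,1) (4,0) (4,1)] -> total=11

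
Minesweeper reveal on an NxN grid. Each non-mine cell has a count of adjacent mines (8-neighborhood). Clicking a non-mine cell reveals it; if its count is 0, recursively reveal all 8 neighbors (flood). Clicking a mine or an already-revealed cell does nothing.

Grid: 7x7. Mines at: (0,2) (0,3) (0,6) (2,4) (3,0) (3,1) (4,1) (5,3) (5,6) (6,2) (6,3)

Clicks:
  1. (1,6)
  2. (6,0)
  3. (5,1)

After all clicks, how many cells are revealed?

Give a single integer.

Answer: 5

Derivation:
Click 1 (1,6) count=1: revealed 1 new [(1,6)] -> total=1
Click 2 (6,0) count=0: revealed 4 new [(5,0) (5,1) (6,0) (6,1)] -> total=5
Click 3 (5,1) count=2: revealed 0 new [(none)] -> total=5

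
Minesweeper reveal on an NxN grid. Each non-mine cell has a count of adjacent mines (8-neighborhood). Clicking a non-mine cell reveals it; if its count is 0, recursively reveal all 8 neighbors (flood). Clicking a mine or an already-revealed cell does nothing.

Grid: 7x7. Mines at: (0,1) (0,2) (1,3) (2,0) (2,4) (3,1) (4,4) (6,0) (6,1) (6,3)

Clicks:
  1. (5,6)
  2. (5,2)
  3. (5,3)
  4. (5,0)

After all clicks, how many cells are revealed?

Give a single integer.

Answer: 21

Derivation:
Click 1 (5,6) count=0: revealed 18 new [(0,4) (0,5) (0,6) (1,4) (1,5) (1,6) (2,5) (2,6) (3,5) (3,6) (4,5) (4,6) (5,4) (5,5) (5,6) (6,4) (6,5) (6,6)] -> total=18
Click 2 (5,2) count=2: revealed 1 new [(5,2)] -> total=19
Click 3 (5,3) count=2: revealed 1 new [(5,3)] -> total=20
Click 4 (5,0) count=2: revealed 1 new [(5,0)] -> total=21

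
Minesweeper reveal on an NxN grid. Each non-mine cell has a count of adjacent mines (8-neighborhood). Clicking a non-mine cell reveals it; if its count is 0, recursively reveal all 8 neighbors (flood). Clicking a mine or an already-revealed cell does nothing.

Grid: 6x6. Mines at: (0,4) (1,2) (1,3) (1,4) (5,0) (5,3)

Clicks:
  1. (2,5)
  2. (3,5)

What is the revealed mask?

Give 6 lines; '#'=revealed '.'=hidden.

Click 1 (2,5) count=1: revealed 1 new [(2,5)] -> total=1
Click 2 (3,5) count=0: revealed 23 new [(0,0) (0,1) (1,0) (1,1) (2,0) (2,1) (2,2) (2,3) (2,4) (3,0) (3,1) (3,2) (3,3) (3,4) (3,5) (4,0) (4,1) (4,2) (4,3) (4,4) (4,5) (5,4) (5,5)] -> total=24

Answer: ##....
##....
######
######
######
....##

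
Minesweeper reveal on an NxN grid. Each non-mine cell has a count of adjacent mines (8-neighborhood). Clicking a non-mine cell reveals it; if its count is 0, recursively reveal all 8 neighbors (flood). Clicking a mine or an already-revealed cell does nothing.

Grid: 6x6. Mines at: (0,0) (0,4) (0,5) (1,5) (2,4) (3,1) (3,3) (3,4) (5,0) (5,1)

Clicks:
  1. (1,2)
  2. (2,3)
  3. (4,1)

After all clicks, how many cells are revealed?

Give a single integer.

Answer: 10

Derivation:
Click 1 (1,2) count=0: revealed 9 new [(0,1) (0,2) (0,3) (1,1) (1,2) (1,3) (2,1) (2,2) (2,3)] -> total=9
Click 2 (2,3) count=3: revealed 0 new [(none)] -> total=9
Click 3 (4,1) count=3: revealed 1 new [(4,1)] -> total=10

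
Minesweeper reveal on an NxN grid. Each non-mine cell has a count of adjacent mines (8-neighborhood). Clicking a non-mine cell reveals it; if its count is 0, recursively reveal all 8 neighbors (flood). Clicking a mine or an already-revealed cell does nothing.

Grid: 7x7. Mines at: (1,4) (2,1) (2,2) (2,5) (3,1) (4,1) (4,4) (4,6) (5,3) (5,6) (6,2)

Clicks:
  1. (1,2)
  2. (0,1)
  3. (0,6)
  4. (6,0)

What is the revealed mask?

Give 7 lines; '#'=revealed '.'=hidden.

Answer: ####.##
####.##
.......
.......
.......
##.....
##.....

Derivation:
Click 1 (1,2) count=2: revealed 1 new [(1,2)] -> total=1
Click 2 (0,1) count=0: revealed 7 new [(0,0) (0,1) (0,2) (0,3) (1,0) (1,1) (1,3)] -> total=8
Click 3 (0,6) count=0: revealed 4 new [(0,5) (0,6) (1,5) (1,6)] -> total=12
Click 4 (6,0) count=0: revealed 4 new [(5,0) (5,1) (6,0) (6,1)] -> total=16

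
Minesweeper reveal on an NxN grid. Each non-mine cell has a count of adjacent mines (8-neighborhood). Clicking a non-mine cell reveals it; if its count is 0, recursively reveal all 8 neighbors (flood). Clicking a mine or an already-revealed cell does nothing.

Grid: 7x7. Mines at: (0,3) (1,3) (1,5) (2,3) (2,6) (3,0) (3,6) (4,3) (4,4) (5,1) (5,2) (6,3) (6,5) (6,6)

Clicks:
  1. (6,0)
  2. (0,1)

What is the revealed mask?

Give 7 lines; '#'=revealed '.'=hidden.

Answer: ###....
###....
###....
.......
.......
.......
#......

Derivation:
Click 1 (6,0) count=1: revealed 1 new [(6,0)] -> total=1
Click 2 (0,1) count=0: revealed 9 new [(0,0) (0,1) (0,2) (1,0) (1,1) (1,2) (2,0) (2,1) (2,2)] -> total=10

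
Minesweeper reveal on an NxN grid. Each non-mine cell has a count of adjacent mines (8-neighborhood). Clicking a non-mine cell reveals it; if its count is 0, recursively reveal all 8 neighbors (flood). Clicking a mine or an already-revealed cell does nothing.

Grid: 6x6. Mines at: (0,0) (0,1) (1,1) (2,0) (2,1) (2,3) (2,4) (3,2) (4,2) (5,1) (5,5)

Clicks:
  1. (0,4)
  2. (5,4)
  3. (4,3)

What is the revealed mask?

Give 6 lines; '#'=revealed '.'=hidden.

Answer: ..####
..####
......
......
...#..
....#.

Derivation:
Click 1 (0,4) count=0: revealed 8 new [(0,2) (0,3) (0,4) (0,5) (1,2) (1,3) (1,4) (1,5)] -> total=8
Click 2 (5,4) count=1: revealed 1 new [(5,4)] -> total=9
Click 3 (4,3) count=2: revealed 1 new [(4,3)] -> total=10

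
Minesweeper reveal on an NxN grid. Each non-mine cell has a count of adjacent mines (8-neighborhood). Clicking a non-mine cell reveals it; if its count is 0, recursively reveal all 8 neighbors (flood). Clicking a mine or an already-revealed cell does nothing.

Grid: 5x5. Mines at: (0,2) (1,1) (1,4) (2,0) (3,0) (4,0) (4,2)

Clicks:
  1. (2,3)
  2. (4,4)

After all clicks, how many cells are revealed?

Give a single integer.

Click 1 (2,3) count=1: revealed 1 new [(2,3)] -> total=1
Click 2 (4,4) count=0: revealed 5 new [(2,4) (3,3) (3,4) (4,3) (4,4)] -> total=6

Answer: 6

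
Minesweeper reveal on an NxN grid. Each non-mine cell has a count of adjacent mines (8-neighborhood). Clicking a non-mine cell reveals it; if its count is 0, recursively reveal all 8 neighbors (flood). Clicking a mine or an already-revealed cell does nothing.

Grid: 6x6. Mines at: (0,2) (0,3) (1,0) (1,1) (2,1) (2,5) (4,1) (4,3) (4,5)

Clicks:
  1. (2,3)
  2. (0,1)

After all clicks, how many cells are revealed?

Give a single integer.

Click 1 (2,3) count=0: revealed 9 new [(1,2) (1,3) (1,4) (2,2) (2,3) (2,4) (3,2) (3,3) (3,4)] -> total=9
Click 2 (0,1) count=3: revealed 1 new [(0,1)] -> total=10

Answer: 10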